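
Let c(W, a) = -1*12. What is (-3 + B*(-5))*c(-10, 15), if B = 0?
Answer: 36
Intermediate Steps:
c(W, a) = -12
(-3 + B*(-5))*c(-10, 15) = (-3 + 0*(-5))*(-12) = (-3 + 0)*(-12) = -3*(-12) = 36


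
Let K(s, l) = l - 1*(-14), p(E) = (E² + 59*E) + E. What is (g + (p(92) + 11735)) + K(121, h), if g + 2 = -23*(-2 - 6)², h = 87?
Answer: 24346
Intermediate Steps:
p(E) = E² + 60*E
K(s, l) = 14 + l (K(s, l) = l + 14 = 14 + l)
g = -1474 (g = -2 - 23*(-2 - 6)² = -2 - 23*(-8)² = -2 - 23*64 = -2 - 1472 = -1474)
(g + (p(92) + 11735)) + K(121, h) = (-1474 + (92*(60 + 92) + 11735)) + (14 + 87) = (-1474 + (92*152 + 11735)) + 101 = (-1474 + (13984 + 11735)) + 101 = (-1474 + 25719) + 101 = 24245 + 101 = 24346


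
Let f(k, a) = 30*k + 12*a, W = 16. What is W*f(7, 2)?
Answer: 3744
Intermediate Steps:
f(k, a) = 12*a + 30*k
W*f(7, 2) = 16*(12*2 + 30*7) = 16*(24 + 210) = 16*234 = 3744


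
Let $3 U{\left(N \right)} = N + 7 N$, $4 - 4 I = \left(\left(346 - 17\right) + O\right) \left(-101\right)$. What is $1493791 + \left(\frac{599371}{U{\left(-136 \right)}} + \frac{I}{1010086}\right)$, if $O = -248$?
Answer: $\frac{819910289287445}{549486784} \approx 1.4921 \cdot 10^{6}$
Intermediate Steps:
$I = \frac{8185}{4}$ ($I = 1 - \frac{\left(\left(346 - 17\right) - 248\right) \left(-101\right)}{4} = 1 - \frac{\left(329 - 248\right) \left(-101\right)}{4} = 1 - \frac{81 \left(-101\right)}{4} = 1 - - \frac{8181}{4} = 1 + \frac{8181}{4} = \frac{8185}{4} \approx 2046.3$)
$U{\left(N \right)} = \frac{8 N}{3}$ ($U{\left(N \right)} = \frac{N + 7 N}{3} = \frac{8 N}{3}$)
$1493791 + \left(\frac{599371}{U{\left(-136 \right)}} + \frac{I}{1010086}\right) = 1493791 + \left(\frac{599371}{\frac{8}{3} \left(-136\right)} + \frac{8185}{4 \cdot 1010086}\right) = 1493791 + \left(\frac{599371}{- \frac{1088}{3}} + \frac{8185}{4} \cdot \frac{1}{1010086}\right) = 1493791 + \left(599371 \left(- \frac{3}{1088}\right) + \frac{8185}{4040344}\right) = 1493791 + \left(- \frac{1798113}{1088} + \frac{8185}{4040344}\right) = 1493791 - \frac{908123270699}{549486784} = \frac{819910289287445}{549486784}$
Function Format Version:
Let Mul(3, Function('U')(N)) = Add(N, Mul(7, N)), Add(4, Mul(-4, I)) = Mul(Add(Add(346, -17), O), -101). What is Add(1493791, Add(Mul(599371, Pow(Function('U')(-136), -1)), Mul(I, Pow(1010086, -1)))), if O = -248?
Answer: Rational(819910289287445, 549486784) ≈ 1.4921e+6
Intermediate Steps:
I = Rational(8185, 4) (I = Add(1, Mul(Rational(-1, 4), Mul(Add(Add(346, -17), -248), -101))) = Add(1, Mul(Rational(-1, 4), Mul(Add(329, -248), -101))) = Add(1, Mul(Rational(-1, 4), Mul(81, -101))) = Add(1, Mul(Rational(-1, 4), -8181)) = Add(1, Rational(8181, 4)) = Rational(8185, 4) ≈ 2046.3)
Function('U')(N) = Mul(Rational(8, 3), N) (Function('U')(N) = Mul(Rational(1, 3), Add(N, Mul(7, N))) = Mul(Rational(1, 3), Mul(8, N)) = Mul(Rational(8, 3), N))
Add(1493791, Add(Mul(599371, Pow(Function('U')(-136), -1)), Mul(I, Pow(1010086, -1)))) = Add(1493791, Add(Mul(599371, Pow(Mul(Rational(8, 3), -136), -1)), Mul(Rational(8185, 4), Pow(1010086, -1)))) = Add(1493791, Add(Mul(599371, Pow(Rational(-1088, 3), -1)), Mul(Rational(8185, 4), Rational(1, 1010086)))) = Add(1493791, Add(Mul(599371, Rational(-3, 1088)), Rational(8185, 4040344))) = Add(1493791, Add(Rational(-1798113, 1088), Rational(8185, 4040344))) = Add(1493791, Rational(-908123270699, 549486784)) = Rational(819910289287445, 549486784)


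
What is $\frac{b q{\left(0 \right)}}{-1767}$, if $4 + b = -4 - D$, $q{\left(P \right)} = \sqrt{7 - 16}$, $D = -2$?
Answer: $\frac{6 i}{589} \approx 0.010187 i$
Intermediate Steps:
$q{\left(P \right)} = 3 i$ ($q{\left(P \right)} = \sqrt{-9} = 3 i$)
$b = -6$ ($b = -4 - 2 = -6$)
$\frac{b q{\left(0 \right)}}{-1767} = \frac{\left(-6\right) 3 i}{-1767} = - 18 i \left(- \frac{1}{1767}\right) = \frac{6 i}{589}$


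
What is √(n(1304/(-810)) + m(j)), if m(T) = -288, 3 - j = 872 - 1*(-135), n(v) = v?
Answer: 2*I*√146615/45 ≈ 17.018*I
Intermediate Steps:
j = -1004 (j = 3 - (872 - 1*(-135)) = 3 - (872 + 135) = 3 - 1*1007 = 3 - 1007 = -1004)
√(n(1304/(-810)) + m(j)) = √(1304/(-810) - 288) = √(1304*(-1/810) - 288) = √(-652/405 - 288) = √(-117292/405) = 2*I*√146615/45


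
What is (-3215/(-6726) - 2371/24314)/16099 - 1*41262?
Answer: -27158292339144017/658191371109 ≈ -41262.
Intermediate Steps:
(-3215/(-6726) - 2371/24314)/16099 - 1*41262 = (-3215*(-1/6726) - 2371*1/24314)*(1/16099) - 41262 = (3215/6726 - 2371/24314)*(1/16099) - 41262 = (15555541/40883991)*(1/16099) - 41262 = 15555541/658191371109 - 41262 = -27158292339144017/658191371109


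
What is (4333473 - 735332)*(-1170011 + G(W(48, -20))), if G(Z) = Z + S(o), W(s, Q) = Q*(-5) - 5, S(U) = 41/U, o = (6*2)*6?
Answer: -303085488759451/72 ≈ -4.2095e+12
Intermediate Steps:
o = 72 (o = 12*6 = 72)
W(s, Q) = -5 - 5*Q (W(s, Q) = -5*Q - 5 = -5 - 5*Q)
G(Z) = 41/72 + Z (G(Z) = Z + 41/72 = 41/72 + Z)
(4333473 - 735332)*(-1170011 + G(W(48, -20))) = (4333473 - 735332)*(-1170011 + (41/72 + (-5 - 5*(-20)))) = 3598141*(-1170011 + (41/72 + (-5 + 100))) = 3598141*(-1170011 + (41/72 + 95)) = 3598141*(-1170011 + 6881/72) = 3598141*(-84233911/72) = -303085488759451/72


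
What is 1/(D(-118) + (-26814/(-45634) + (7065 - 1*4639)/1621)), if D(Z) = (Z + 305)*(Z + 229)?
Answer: 36986357/767802899038 ≈ 4.8172e-5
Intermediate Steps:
D(Z) = (229 + Z)*(305 + Z) (D(Z) = (305 + Z)*(229 + Z) = (229 + Z)*(305 + Z))
1/(D(-118) + (-26814/(-45634) + (7065 - 1*4639)/1621)) = 1/((69845 + (-118)**2 + 534*(-118)) + (-26814/(-45634) + (7065 - 1*4639)/1621)) = 1/((69845 + 13924 - 63012) + (-26814*(-1/45634) + (7065 - 4639)*(1/1621))) = 1/(20757 + (13407/22817 + 2426*(1/1621))) = 1/(20757 + (13407/22817 + 2426/1621)) = 1/(20757 + 77086789/36986357) = 1/(767802899038/36986357) = 36986357/767802899038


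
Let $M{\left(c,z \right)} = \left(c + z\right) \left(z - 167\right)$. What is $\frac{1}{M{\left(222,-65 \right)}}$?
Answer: $- \frac{1}{36424} \approx -2.7454 \cdot 10^{-5}$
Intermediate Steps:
$M{\left(c,z \right)} = \left(-167 + z\right) \left(c + z\right)$ ($M{\left(c,z \right)} = \left(c + z\right) \left(-167 + z\right) = \left(-167 + z\right) \left(c + z\right)$)
$\frac{1}{M{\left(222,-65 \right)}} = \frac{1}{\left(-65\right)^{2} - 37074 - -10855 + 222 \left(-65\right)} = \frac{1}{4225 - 37074 + 10855 - 14430} = \frac{1}{-36424} = - \frac{1}{36424}$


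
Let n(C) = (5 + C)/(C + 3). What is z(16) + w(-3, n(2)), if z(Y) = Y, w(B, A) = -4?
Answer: 12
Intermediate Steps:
n(C) = (5 + C)/(3 + C)
z(16) + w(-3, n(2)) = 16 - 4 = 12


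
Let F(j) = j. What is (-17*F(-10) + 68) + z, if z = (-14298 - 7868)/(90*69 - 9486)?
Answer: 400927/1638 ≈ 244.77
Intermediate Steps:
z = 11083/1638 (z = -22166/(6210 - 9486) = -22166/(-3276) = -22166*(-1/3276) = 11083/1638 ≈ 6.7662)
(-17*F(-10) + 68) + z = (-17*(-10) + 68) + 11083/1638 = (170 + 68) + 11083/1638 = 238 + 11083/1638 = 400927/1638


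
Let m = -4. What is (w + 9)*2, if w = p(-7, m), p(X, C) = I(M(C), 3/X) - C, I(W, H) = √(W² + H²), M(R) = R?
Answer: 26 + 2*√793/7 ≈ 34.046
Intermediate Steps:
I(W, H) = √(H² + W²)
p(X, C) = √(C² + 9/X²) - C (p(X, C) = √((3/X)² + C²) - C = √(9/X² + C²) - C = √(C² + 9/X²) - C)
w = 4 + √793/7 (w = √((-4)² + 9/(-7)²) - 1*(-4) = √(16 + 9*(1/49)) + 4 = √(16 + 9/49) + 4 = √(793/49) + 4 = √793/7 + 4 = 4 + √793/7 ≈ 8.0229)
(w + 9)*2 = ((4 + √793/7) + 9)*2 = (13 + √793/7)*2 = 26 + 2*√793/7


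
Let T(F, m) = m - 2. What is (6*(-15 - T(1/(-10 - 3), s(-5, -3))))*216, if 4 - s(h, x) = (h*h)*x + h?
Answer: -125712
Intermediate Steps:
s(h, x) = 4 - h - x*h² (s(h, x) = 4 - ((h*h)*x + h) = 4 - (h²*x + h) = 4 - (x*h² + h) = 4 - (h + x*h²) = 4 + (-h - x*h²) = 4 - h - x*h²)
T(F, m) = -2 + m
(6*(-15 - T(1/(-10 - 3), s(-5, -3))))*216 = (6*(-15 - (-2 + (4 - 1*(-5) - 1*(-3)*(-5)²))))*216 = (6*(-15 - (-2 + (4 + 5 - 1*(-3)*25))))*216 = (6*(-15 - (-2 + (4 + 5 + 75))))*216 = (6*(-15 - (-2 + 84)))*216 = (6*(-15 - 1*82))*216 = (6*(-15 - 82))*216 = (6*(-97))*216 = -582*216 = -125712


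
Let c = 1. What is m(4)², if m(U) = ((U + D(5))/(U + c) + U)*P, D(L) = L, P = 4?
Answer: 13456/25 ≈ 538.24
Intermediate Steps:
m(U) = 4*U + 4*(5 + U)/(1 + U) (m(U) = ((U + 5)/(U + 1) + U)*4 = ((5 + U)/(1 + U) + U)*4 = (U + (5 + U)/(1 + U))*4 = 4*U + 4*(5 + U)/(1 + U))
m(4)² = (4*(5 + 4² + 2*4)/(1 + 4))² = (4*(5 + 16 + 8)/5)² = (4*(⅕)*29)² = (116/5)² = 13456/25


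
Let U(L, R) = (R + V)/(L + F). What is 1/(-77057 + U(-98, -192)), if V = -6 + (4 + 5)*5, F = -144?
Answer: -242/18647641 ≈ -1.2978e-5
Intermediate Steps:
V = 39 (V = -6 + 9*5 = -6 + 45 = 39)
U(L, R) = (39 + R)/(-144 + L) (U(L, R) = (R + 39)/(L - 144) = (39 + R)/(-144 + L))
1/(-77057 + U(-98, -192)) = 1/(-77057 + (39 - 192)/(-144 - 98)) = 1/(-77057 - 153/(-242)) = 1/(-77057 - 1/242*(-153)) = 1/(-77057 + 153/242) = 1/(-18647641/242) = -242/18647641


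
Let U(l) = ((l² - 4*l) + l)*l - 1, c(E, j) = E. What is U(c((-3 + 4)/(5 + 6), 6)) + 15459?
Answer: 20574566/1331 ≈ 15458.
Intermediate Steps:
U(l) = -1 + l*(l² - 3*l) (U(l) = (l² - 3*l)*l - 1 = l*(l² - 3*l) - 1 = -1 + l*(l² - 3*l))
U(c((-3 + 4)/(5 + 6), 6)) + 15459 = (-1 + ((-3 + 4)/(5 + 6))³ - 3*(-3 + 4)²/(5 + 6)²) + 15459 = (-1 + (1/11)³ - 3*(1/11)²) + 15459 = (-1 + 1/1331 - 3*1/121) + 15459 = (-1 + 1/1331 - 3/121) + 15459 = -1363/1331 + 15459 = 20574566/1331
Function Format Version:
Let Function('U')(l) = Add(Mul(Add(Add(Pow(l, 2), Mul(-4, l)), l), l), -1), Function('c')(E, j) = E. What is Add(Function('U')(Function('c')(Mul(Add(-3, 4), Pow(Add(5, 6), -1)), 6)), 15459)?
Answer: Rational(20574566, 1331) ≈ 15458.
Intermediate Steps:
Function('U')(l) = Add(-1, Mul(l, Add(Pow(l, 2), Mul(-3, l)))) (Function('U')(l) = Add(Mul(Add(Pow(l, 2), Mul(-3, l)), l), -1) = Add(Mul(l, Add(Pow(l, 2), Mul(-3, l))), -1) = Add(-1, Mul(l, Add(Pow(l, 2), Mul(-3, l)))))
Add(Function('U')(Function('c')(Mul(Add(-3, 4), Pow(Add(5, 6), -1)), 6)), 15459) = Add(Add(-1, Pow(Mul(Add(-3, 4), Pow(Add(5, 6), -1)), 3), Mul(-3, Pow(Mul(Add(-3, 4), Pow(Add(5, 6), -1)), 2))), 15459) = Add(Add(-1, Pow(Mul(1, Pow(11, -1)), 3), Mul(-3, Pow(Mul(1, Pow(11, -1)), 2))), 15459) = Add(Add(-1, Pow(Mul(1, Rational(1, 11)), 3), Mul(-3, Pow(Mul(1, Rational(1, 11)), 2))), 15459) = Add(Add(-1, Pow(Rational(1, 11), 3), Mul(-3, Pow(Rational(1, 11), 2))), 15459) = Add(Add(-1, Rational(1, 1331), Mul(-3, Rational(1, 121))), 15459) = Add(Add(-1, Rational(1, 1331), Rational(-3, 121)), 15459) = Add(Rational(-1363, 1331), 15459) = Rational(20574566, 1331)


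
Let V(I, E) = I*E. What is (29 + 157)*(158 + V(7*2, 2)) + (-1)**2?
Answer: 34597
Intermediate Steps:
V(I, E) = E*I
(29 + 157)*(158 + V(7*2, 2)) + (-1)**2 = (29 + 157)*(158 + 2*(7*2)) + (-1)**2 = 186*(158 + 2*14) + 1 = 186*(158 + 28) + 1 = 186*186 + 1 = 34596 + 1 = 34597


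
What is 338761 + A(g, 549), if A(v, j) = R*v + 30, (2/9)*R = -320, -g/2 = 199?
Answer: 911911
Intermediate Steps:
g = -398 (g = -2*199 = -398)
R = -1440 (R = (9/2)*(-320) = -1440)
A(v, j) = 30 - 1440*v (A(v, j) = -1440*v + 30 = 30 - 1440*v)
338761 + A(g, 549) = 338761 + (30 - 1440*(-398)) = 338761 + (30 + 573120) = 338761 + 573150 = 911911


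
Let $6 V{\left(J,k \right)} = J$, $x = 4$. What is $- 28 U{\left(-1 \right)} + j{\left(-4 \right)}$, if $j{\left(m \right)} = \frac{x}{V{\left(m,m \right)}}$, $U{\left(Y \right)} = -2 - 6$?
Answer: $218$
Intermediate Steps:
$V{\left(J,k \right)} = \frac{J}{6}$
$U{\left(Y \right)} = -8$ ($U{\left(Y \right)} = -2 - 6 = -8$)
$j{\left(m \right)} = \frac{24}{m}$ ($j{\left(m \right)} = \frac{4}{\frac{1}{6} m} = 4 \frac{6}{m} = \frac{24}{m}$)
$- 28 U{\left(-1 \right)} + j{\left(-4 \right)} = \left(-28\right) \left(-8\right) + \frac{24}{-4} = 224 + 24 \left(- \frac{1}{4}\right) = 224 - 6 = 218$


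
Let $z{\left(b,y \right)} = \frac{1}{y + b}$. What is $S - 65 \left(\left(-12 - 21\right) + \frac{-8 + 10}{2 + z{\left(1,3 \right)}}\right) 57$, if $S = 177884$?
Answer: $\frac{890567}{3} \approx 2.9686 \cdot 10^{5}$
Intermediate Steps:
$z{\left(b,y \right)} = \frac{1}{b + y}$
$S - 65 \left(\left(-12 - 21\right) + \frac{-8 + 10}{2 + z{\left(1,3 \right)}}\right) 57 = 177884 - 65 \left(\left(-12 - 21\right) + \frac{-8 + 10}{2 + \frac{1}{1 + 3}}\right) 57 = 177884 - 65 \left(-33 + \frac{2}{2 + \frac{1}{4}}\right) 57 = 177884 - 65 \left(-33 + \frac{2}{\frac{9}{4}}\right) 57 = 177884 - 65 \left(-33 + 2 \cdot \frac{4}{9}\right) 57 = 177884 - 65 \left(-33 + \frac{8}{9}\right) 57 = 177884 - 65 \left(- \frac{289}{9}\right) 57 = 177884 - \left(- \frac{18785}{9}\right) 57 = 177884 - - \frac{356915}{3} = 177884 + \frac{356915}{3} = \frac{890567}{3}$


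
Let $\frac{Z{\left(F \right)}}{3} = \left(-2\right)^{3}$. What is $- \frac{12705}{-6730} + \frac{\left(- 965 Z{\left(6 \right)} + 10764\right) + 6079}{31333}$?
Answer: $\frac{133461191}{42174218} \approx 3.1645$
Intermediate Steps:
$Z{\left(F \right)} = -24$ ($Z{\left(F \right)} = 3 \left(-2\right)^{3} = 3 \left(-8\right) = -24$)
$- \frac{12705}{-6730} + \frac{\left(- 965 Z{\left(6 \right)} + 10764\right) + 6079}{31333} = - \frac{12705}{-6730} + \frac{\left(\left(-965\right) \left(-24\right) + 10764\right) + 6079}{31333} = \left(-12705\right) \left(- \frac{1}{6730}\right) + \left(\left(23160 + 10764\right) + 6079\right) \frac{1}{31333} = \frac{2541}{1346} + \left(33924 + 6079\right) \frac{1}{31333} = \frac{2541}{1346} + 40003 \cdot \frac{1}{31333} = \frac{2541}{1346} + \frac{40003}{31333} = \frac{133461191}{42174218}$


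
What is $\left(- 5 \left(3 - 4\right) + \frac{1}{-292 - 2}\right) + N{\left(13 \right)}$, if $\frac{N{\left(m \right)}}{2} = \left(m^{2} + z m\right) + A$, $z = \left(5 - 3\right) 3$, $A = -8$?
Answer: $\frac{142001}{294} \approx 483.0$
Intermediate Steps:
$z = 6$ ($z = 2 \cdot 3 = 6$)
$N{\left(m \right)} = -16 + 2 m^{2} + 12 m$ ($N{\left(m \right)} = 2 \left(\left(m^{2} + 6 m\right) - 8\right) = 2 \left(-8 + m^{2} + 6 m\right) = -16 + 2 m^{2} + 12 m$)
$\left(- 5 \left(3 - 4\right) + \frac{1}{-292 - 2}\right) + N{\left(13 \right)} = \left(- 5 \left(3 - 4\right) + \frac{1}{-292 - 2}\right) + \left(-16 + 2 \cdot 13^{2} + 12 \cdot 13\right) = \left(\left(-5\right) \left(-1\right) + \frac{1}{-294}\right) + \left(-16 + 2 \cdot 169 + 156\right) = \left(5 - \frac{1}{294}\right) + \left(-16 + 338 + 156\right) = \frac{1469}{294} + 478 = \frac{142001}{294}$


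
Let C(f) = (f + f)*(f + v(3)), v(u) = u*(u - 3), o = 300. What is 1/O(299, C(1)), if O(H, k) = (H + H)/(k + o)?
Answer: 151/299 ≈ 0.50502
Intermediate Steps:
v(u) = u*(-3 + u)
C(f) = 2*f² (C(f) = (f + f)*(f + 3*(-3 + 3)) = (2*f)*(f + 3*0) = (2*f)*(f + 0) = (2*f)*f = 2*f²)
O(H, k) = 2*H/(300 + k) (O(H, k) = (H + H)/(k + 300) = (2*H)/(300 + k) = 2*H/(300 + k))
1/O(299, C(1)) = 1/(2*299/(300 + 2*1²)) = 1/(2*299/(300 + 2*1)) = 1/(2*299/(300 + 2)) = 1/(2*299/302) = 1/(2*299*(1/302)) = 1/(299/151) = 151/299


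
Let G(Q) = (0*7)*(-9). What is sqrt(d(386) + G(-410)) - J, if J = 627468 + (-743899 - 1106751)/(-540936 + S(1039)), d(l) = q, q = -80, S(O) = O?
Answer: -338769941446/539897 + 4*I*sqrt(5) ≈ -6.2747e+5 + 8.9443*I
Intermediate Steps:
G(Q) = 0 (G(Q) = 0*(-9) = 0)
d(l) = -80
J = 338769941446/539897 (J = 627468 + (-743899 - 1106751)/(-540936 + 1039) = 627468 - 1850650/(-539897) = 627468 - 1850650*(-1/539897) = 627468 + 1850650/539897 = 338769941446/539897 ≈ 6.2747e+5)
sqrt(d(386) + G(-410)) - J = sqrt(-80 + 0) - 1*338769941446/539897 = sqrt(-80) - 338769941446/539897 = 4*I*sqrt(5) - 338769941446/539897 = -338769941446/539897 + 4*I*sqrt(5)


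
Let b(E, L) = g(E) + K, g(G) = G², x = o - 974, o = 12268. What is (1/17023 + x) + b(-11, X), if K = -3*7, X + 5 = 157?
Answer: 193960063/17023 ≈ 11394.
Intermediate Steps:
X = 152 (X = -5 + 157 = 152)
x = 11294 (x = 12268 - 974 = 11294)
K = -21
b(E, L) = -21 + E² (b(E, L) = E² - 21 = -21 + E²)
(1/17023 + x) + b(-11, X) = (1/17023 + 11294) + (-21 + (-11)²) = (1/17023 + 11294) + (-21 + 121) = 192257763/17023 + 100 = 193960063/17023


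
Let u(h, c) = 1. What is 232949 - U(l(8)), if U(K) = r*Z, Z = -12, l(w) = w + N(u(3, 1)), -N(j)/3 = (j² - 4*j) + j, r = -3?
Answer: 232913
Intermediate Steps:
N(j) = -3*j² + 9*j (N(j) = -3*((j² - 4*j) + j) = -3*(j² - 3*j) = -3*j² + 9*j)
l(w) = 6 + w (l(w) = w + 3*1*(3 - 1*1) = w + 3*1*(3 - 1) = w + 3*1*2 = w + 6 = 6 + w)
Z = -12 (Z = -4*3 = -12)
U(K) = 36 (U(K) = -3*(-12) = 36)
232949 - U(l(8)) = 232949 - 1*36 = 232949 - 36 = 232913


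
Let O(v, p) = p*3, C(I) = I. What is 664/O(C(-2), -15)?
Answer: -664/45 ≈ -14.756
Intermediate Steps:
O(v, p) = 3*p
664/O(C(-2), -15) = 664/((3*(-15))) = 664/(-45) = 664*(-1/45) = -664/45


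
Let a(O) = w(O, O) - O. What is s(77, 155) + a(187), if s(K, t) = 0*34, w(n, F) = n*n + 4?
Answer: 34786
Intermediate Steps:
w(n, F) = 4 + n² (w(n, F) = n² + 4 = 4 + n²)
s(K, t) = 0
a(O) = 4 + O² - O (a(O) = (4 + O²) - O = 4 + O² - O)
s(77, 155) + a(187) = 0 + (4 + 187² - 1*187) = 0 + (4 + 34969 - 187) = 0 + 34786 = 34786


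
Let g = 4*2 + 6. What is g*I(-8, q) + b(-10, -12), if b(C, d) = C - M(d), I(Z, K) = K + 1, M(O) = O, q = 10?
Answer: 156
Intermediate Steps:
I(Z, K) = 1 + K
b(C, d) = C - d
g = 14 (g = 8 + 6 = 14)
g*I(-8, q) + b(-10, -12) = 14*(1 + 10) + (-10 - 1*(-12)) = 14*11 + (-10 + 12) = 154 + 2 = 156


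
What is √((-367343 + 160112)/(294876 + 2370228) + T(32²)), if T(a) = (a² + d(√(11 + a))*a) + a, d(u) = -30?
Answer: √50256105918678049/222092 ≈ 1009.4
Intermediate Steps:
T(a) = a² - 29*a (T(a) = (a² - 30*a) + a = a² - 29*a)
√((-367343 + 160112)/(294876 + 2370228) + T(32²)) = √((-367343 + 160112)/(294876 + 2370228) + 32²*(-29 + 32²)) = √(-207231/2665104 + 1024*(-29 + 1024)) = √(-207231*1/2665104 + 1024*995) = √(-69077/888368 + 1018880) = √(905140318763/888368) = √50256105918678049/222092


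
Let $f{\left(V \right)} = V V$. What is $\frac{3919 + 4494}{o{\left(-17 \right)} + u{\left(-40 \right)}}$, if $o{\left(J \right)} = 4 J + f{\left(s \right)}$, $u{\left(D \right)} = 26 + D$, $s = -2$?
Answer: $- \frac{8413}{78} \approx -107.86$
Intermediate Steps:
$f{\left(V \right)} = V^{2}$
$o{\left(J \right)} = 4 + 4 J$ ($o{\left(J \right)} = 4 J + \left(-2\right)^{2} = 4 J + 4 = 4 + 4 J$)
$\frac{3919 + 4494}{o{\left(-17 \right)} + u{\left(-40 \right)}} = \frac{3919 + 4494}{\left(4 + 4 \left(-17\right)\right) + \left(26 - 40\right)} = \frac{8413}{\left(4 - 68\right) - 14} = \frac{8413}{-64 - 14} = \frac{8413}{-78} = 8413 \left(- \frac{1}{78}\right) = - \frac{8413}{78}$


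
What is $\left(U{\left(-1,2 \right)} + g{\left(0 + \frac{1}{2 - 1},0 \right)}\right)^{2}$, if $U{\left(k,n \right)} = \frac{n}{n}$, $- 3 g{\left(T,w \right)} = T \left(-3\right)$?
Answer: $4$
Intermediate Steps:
$g{\left(T,w \right)} = T$ ($g{\left(T,w \right)} = - \frac{T \left(-3\right)}{3} = - \frac{\left(-3\right) T}{3} = T$)
$U{\left(k,n \right)} = 1$
$\left(U{\left(-1,2 \right)} + g{\left(0 + \frac{1}{2 - 1},0 \right)}\right)^{2} = \left(1 + \left(0 + \frac{1}{2 - 1}\right)\right)^{2} = \left(1 + \left(0 + 1^{-1}\right)\right)^{2} = \left(1 + \left(0 + 1\right)\right)^{2} = \left(1 + 1\right)^{2} = 2^{2} = 4$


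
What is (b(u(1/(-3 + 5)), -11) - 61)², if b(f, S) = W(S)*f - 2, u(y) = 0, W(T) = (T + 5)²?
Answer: 3969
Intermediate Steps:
W(T) = (5 + T)²
b(f, S) = -2 + f*(5 + S)² (b(f, S) = (5 + S)²*f - 2 = f*(5 + S)² - 2 = -2 + f*(5 + S)²)
(b(u(1/(-3 + 5)), -11) - 61)² = ((-2 + 0*(5 - 11)²) - 61)² = ((-2 + 0*(-6)²) - 61)² = ((-2 + 0*36) - 61)² = ((-2 + 0) - 61)² = (-2 - 61)² = (-63)² = 3969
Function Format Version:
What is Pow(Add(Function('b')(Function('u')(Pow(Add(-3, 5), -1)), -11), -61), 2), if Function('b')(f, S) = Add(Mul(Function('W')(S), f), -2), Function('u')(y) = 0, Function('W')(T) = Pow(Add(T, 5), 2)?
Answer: 3969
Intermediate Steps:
Function('W')(T) = Pow(Add(5, T), 2)
Function('b')(f, S) = Add(-2, Mul(f, Pow(Add(5, S), 2))) (Function('b')(f, S) = Add(Mul(Pow(Add(5, S), 2), f), -2) = Add(Mul(f, Pow(Add(5, S), 2)), -2) = Add(-2, Mul(f, Pow(Add(5, S), 2))))
Pow(Add(Function('b')(Function('u')(Pow(Add(-3, 5), -1)), -11), -61), 2) = Pow(Add(Add(-2, Mul(0, Pow(Add(5, -11), 2))), -61), 2) = Pow(Add(Add(-2, Mul(0, Pow(-6, 2))), -61), 2) = Pow(Add(Add(-2, Mul(0, 36)), -61), 2) = Pow(Add(Add(-2, 0), -61), 2) = Pow(Add(-2, -61), 2) = Pow(-63, 2) = 3969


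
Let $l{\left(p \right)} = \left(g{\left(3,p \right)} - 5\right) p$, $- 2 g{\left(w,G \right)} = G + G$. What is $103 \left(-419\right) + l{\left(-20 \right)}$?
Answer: $-43457$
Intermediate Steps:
$g{\left(w,G \right)} = - G$ ($g{\left(w,G \right)} = - \frac{G + G}{2} = - \frac{2 G}{2} = - G$)
$l{\left(p \right)} = p \left(-5 - p\right)$ ($l{\left(p \right)} = \left(- p - 5\right) p = \left(-5 - p\right) p = p \left(-5 - p\right)$)
$103 \left(-419\right) + l{\left(-20 \right)} = 103 \left(-419\right) - - 20 \left(5 - 20\right) = -43157 - \left(-20\right) \left(-15\right) = -43157 - 300 = -43457$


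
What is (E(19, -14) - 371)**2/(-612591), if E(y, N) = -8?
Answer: -143641/612591 ≈ -0.23448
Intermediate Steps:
(E(19, -14) - 371)**2/(-612591) = (-8 - 371)**2/(-612591) = (-379)**2*(-1/612591) = 143641*(-1/612591) = -143641/612591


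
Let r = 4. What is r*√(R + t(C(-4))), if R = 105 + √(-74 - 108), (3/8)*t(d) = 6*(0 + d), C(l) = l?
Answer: 4*√(41 + I*√182) ≈ 25.948 + 4.1593*I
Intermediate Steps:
t(d) = 16*d (t(d) = 8*(6*(0 + d))/3 = 8*(6*d)/3 = 16*d)
R = 105 + I*√182 (R = 105 + √(-182) = 105 + I*√182 ≈ 105.0 + 13.491*I)
r*√(R + t(C(-4))) = 4*√((105 + I*√182) + 16*(-4)) = 4*√((105 + I*√182) - 64) = 4*√(41 + I*√182)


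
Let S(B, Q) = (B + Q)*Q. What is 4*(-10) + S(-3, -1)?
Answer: -36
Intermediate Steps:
S(B, Q) = Q*(B + Q)
4*(-10) + S(-3, -1) = 4*(-10) - (-3 - 1) = -40 - 1*(-4) = -40 + 4 = -36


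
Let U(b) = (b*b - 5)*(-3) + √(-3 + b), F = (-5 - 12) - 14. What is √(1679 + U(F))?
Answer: √(-1189 + I*√34) ≈ 0.08455 + 34.482*I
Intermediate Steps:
F = -31 (F = -17 - 14 = -31)
U(b) = 15 + √(-3 + b) - 3*b² (U(b) = (b² - 5)*(-3) + √(-3 + b) = (-5 + b²)*(-3) + √(-3 + b) = (15 - 3*b²) + √(-3 + b) = 15 + √(-3 + b) - 3*b²)
√(1679 + U(F)) = √(1679 + (15 + √(-3 - 31) - 3*(-31)²)) = √(1679 + (15 + √(-34) - 3*961)) = √(1679 + (15 + I*√34 - 2883)) = √(1679 + (-2868 + I*√34)) = √(-1189 + I*√34)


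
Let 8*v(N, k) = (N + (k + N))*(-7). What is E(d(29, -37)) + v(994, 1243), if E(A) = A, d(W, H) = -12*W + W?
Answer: -25169/8 ≈ -3146.1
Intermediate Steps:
v(N, k) = -7*N/4 - 7*k/8 (v(N, k) = ((N + (k + N))*(-7))/8 = ((N + (N + k))*(-7))/8 = ((k + 2*N)*(-7))/8 = (-14*N - 7*k)/8 = -7*N/4 - 7*k/8)
d(W, H) = -11*W
E(d(29, -37)) + v(994, 1243) = -11*29 + (-7/4*994 - 7/8*1243) = -319 + (-3479/2 - 8701/8) = -319 - 22617/8 = -25169/8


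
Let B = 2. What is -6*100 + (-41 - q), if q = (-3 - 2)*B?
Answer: -631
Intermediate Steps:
q = -10 (q = (-3 - 2)*2 = -5*2 = -10)
-6*100 + (-41 - q) = -6*100 + (-41 - 1*(-10)) = -600 + (-41 + 10) = -600 - 31 = -631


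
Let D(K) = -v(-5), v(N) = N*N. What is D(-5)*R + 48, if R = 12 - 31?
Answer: 523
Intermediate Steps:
v(N) = N²
R = -19
D(K) = -25 (D(K) = -1*(-5)² = -1*25 = -25)
D(-5)*R + 48 = -25*(-19) + 48 = 475 + 48 = 523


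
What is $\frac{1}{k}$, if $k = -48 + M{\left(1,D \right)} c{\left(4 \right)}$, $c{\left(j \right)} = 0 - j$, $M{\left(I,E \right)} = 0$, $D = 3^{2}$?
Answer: $- \frac{1}{48} \approx -0.020833$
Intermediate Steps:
$D = 9$
$c{\left(j \right)} = - j$
$k = -48$ ($k = -48 + 0 \left(\left(-1\right) 4\right) = -48 + 0 \left(-4\right) = -48 + 0 = -48$)
$\frac{1}{k} = \frac{1}{-48} = - \frac{1}{48}$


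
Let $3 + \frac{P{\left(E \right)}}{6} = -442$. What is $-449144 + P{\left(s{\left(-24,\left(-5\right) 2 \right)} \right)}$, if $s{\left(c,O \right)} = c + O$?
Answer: $-451814$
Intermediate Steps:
$s{\left(c,O \right)} = O + c$
$P{\left(E \right)} = -2670$ ($P{\left(E \right)} = -18 + 6 \left(-442\right) = -18 - 2652 = -2670$)
$-449144 + P{\left(s{\left(-24,\left(-5\right) 2 \right)} \right)} = -449144 - 2670 = -451814$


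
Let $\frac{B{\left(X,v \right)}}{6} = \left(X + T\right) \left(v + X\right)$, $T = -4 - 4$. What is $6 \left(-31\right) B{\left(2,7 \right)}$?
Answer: $60264$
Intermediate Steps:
$T = -8$
$B{\left(X,v \right)} = 6 \left(-8 + X\right) \left(X + v\right)$ ($B{\left(X,v \right)} = 6 \left(X - 8\right) \left(v + X\right) = 6 \left(-8 + X\right) \left(X + v\right)$)
$6 \left(-31\right) B{\left(2,7 \right)} = 6 \left(-31\right) \left(\left(-48\right) 2 - 336 + 6 \cdot 2^{2} + 6 \cdot 2 \cdot 7\right) = - 186 \left(-96 - 336 + 6 \cdot 4 + 84\right) = - 186 \left(-96 - 336 + 24 + 84\right) = \left(-186\right) \left(-324\right) = 60264$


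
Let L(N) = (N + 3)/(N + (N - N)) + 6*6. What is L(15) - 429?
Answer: -1959/5 ≈ -391.80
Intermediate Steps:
L(N) = 36 + (3 + N)/N (L(N) = (3 + N)/(N + 0) + 36 = (3 + N)/N + 36 = 36 + (3 + N)/N)
L(15) - 429 = (37 + 3/15) - 429 = (37 + 3*(1/15)) - 429 = (37 + 1/5) - 429 = 186/5 - 429 = -1959/5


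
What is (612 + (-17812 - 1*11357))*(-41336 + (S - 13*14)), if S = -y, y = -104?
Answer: 1182659598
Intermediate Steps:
S = 104 (S = -1*(-104) = 104)
(612 + (-17812 - 1*11357))*(-41336 + (S - 13*14)) = (612 + (-17812 - 1*11357))*(-41336 + (104 - 13*14)) = (612 + (-17812 - 11357))*(-41336 + (104 - 182)) = (612 - 29169)*(-41336 - 78) = -28557*(-41414) = 1182659598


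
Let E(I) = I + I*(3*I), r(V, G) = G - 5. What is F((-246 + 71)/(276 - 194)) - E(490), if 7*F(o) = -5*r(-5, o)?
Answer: -413730535/574 ≈ -7.2079e+5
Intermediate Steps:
r(V, G) = -5 + G
F(o) = 25/7 - 5*o/7 (F(o) = (-5*(-5 + o))/7 = (25 - 5*o)/7 = 25/7 - 5*o/7)
E(I) = I + 3*I²
F((-246 + 71)/(276 - 194)) - E(490) = (25/7 - 5*(-246 + 71)/(7*(276 - 194))) - 490*(1 + 3*490) = (25/7 - (-125)/82) - 490*(1 + 1470) = (25/7 - (-125)/82) - 490*1471 = (25/7 - 5/7*(-175/82)) - 1*720790 = (25/7 + 125/82) - 720790 = 2925/574 - 720790 = -413730535/574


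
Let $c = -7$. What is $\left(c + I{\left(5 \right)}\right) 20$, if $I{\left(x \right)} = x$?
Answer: $-40$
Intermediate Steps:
$\left(c + I{\left(5 \right)}\right) 20 = \left(-7 + 5\right) 20 = \left(-2\right) 20 = -40$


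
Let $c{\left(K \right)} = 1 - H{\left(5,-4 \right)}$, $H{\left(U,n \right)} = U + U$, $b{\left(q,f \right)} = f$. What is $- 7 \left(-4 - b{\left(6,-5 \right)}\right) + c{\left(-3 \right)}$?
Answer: $-16$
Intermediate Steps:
$H{\left(U,n \right)} = 2 U$
$c{\left(K \right)} = -9$ ($c{\left(K \right)} = 1 - 2 \cdot 5 = 1 - 10 = -9$)
$- 7 \left(-4 - b{\left(6,-5 \right)}\right) + c{\left(-3 \right)} = - 7 \left(-4 - -5\right) - 9 = - 7 \left(-4 + 5\right) - 9 = \left(-7\right) 1 - 9 = -7 - 9 = -16$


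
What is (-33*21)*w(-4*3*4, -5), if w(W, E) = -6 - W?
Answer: -29106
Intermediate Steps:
(-33*21)*w(-4*3*4, -5) = (-33*21)*(-6 - (-4*3)*4) = -693*(-6 - (-12)*4) = -693*(-6 - 1*(-48)) = -693*(-6 + 48) = -693*42 = -29106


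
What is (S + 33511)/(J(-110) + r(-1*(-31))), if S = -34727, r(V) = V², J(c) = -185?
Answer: -152/97 ≈ -1.5670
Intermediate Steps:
(S + 33511)/(J(-110) + r(-1*(-31))) = (-34727 + 33511)/(-185 + (-1*(-31))²) = -1216/(-185 + 31²) = -1216/(-185 + 961) = -1216/776 = -1216*1/776 = -152/97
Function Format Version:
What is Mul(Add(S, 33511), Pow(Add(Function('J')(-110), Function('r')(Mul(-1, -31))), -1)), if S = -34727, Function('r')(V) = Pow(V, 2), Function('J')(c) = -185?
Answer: Rational(-152, 97) ≈ -1.5670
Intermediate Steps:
Mul(Add(S, 33511), Pow(Add(Function('J')(-110), Function('r')(Mul(-1, -31))), -1)) = Mul(Add(-34727, 33511), Pow(Add(-185, Pow(Mul(-1, -31), 2)), -1)) = Mul(-1216, Pow(Add(-185, Pow(31, 2)), -1)) = Mul(-1216, Pow(Add(-185, 961), -1)) = Mul(-1216, Pow(776, -1)) = Mul(-1216, Rational(1, 776)) = Rational(-152, 97)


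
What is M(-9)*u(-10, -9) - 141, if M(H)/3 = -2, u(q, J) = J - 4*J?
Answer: -303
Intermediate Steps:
u(q, J) = -3*J
M(H) = -6 (M(H) = 3*(-2) = -6)
M(-9)*u(-10, -9) - 141 = -(-18)*(-9) - 141 = -6*27 - 141 = -162 - 141 = -303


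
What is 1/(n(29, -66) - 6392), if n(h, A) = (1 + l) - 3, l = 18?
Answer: -1/6376 ≈ -0.00015684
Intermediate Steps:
n(h, A) = 16 (n(h, A) = (1 + 18) - 3 = 19 - 3 = 16)
1/(n(29, -66) - 6392) = 1/(16 - 6392) = 1/(-6376) = -1/6376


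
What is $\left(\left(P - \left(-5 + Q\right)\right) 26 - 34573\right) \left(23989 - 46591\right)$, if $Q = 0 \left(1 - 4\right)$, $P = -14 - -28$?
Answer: $770253558$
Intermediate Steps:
$P = 14$ ($P = -14 + 28 = 14$)
$Q = 0$ ($Q = 0 \left(-3\right) = 0$)
$\left(\left(P - \left(-5 + Q\right)\right) 26 - 34573\right) \left(23989 - 46591\right) = \left(\left(14 + \left(5 - 0\right)\right) 26 - 34573\right) \left(23989 - 46591\right) = \left(\left(14 + \left(5 + 0\right)\right) 26 - 34573\right) \left(-22602\right) = \left(\left(14 + 5\right) 26 - 34573\right) \left(-22602\right) = \left(19 \cdot 26 - 34573\right) \left(-22602\right) = \left(494 - 34573\right) \left(-22602\right) = \left(-34079\right) \left(-22602\right) = 770253558$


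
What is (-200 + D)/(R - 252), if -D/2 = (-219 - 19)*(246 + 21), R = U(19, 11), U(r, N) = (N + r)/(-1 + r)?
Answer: -380676/751 ≈ -506.89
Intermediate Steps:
U(r, N) = (N + r)/(-1 + r)
R = 5/3 (R = (11 + 19)/(-1 + 19) = 30/18 = (1/18)*30 = 5/3 ≈ 1.6667)
D = 127092 (D = -2*(-219 - 19)*(246 + 21) = -(-476)*267 = -2*(-63546) = 127092)
(-200 + D)/(R - 252) = (-200 + 127092)/(5/3 - 252) = 126892/(-751/3) = 126892*(-3/751) = -380676/751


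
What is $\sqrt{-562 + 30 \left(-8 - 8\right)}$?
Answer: $i \sqrt{1042} \approx 32.28 i$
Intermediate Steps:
$\sqrt{-562 + 30 \left(-8 - 8\right)} = \sqrt{-562 + 30 \left(-16\right)} = \sqrt{-562 - 480} = \sqrt{-1042} = i \sqrt{1042}$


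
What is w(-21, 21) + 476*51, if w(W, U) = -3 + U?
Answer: 24294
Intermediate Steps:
w(-21, 21) + 476*51 = (-3 + 21) + 476*51 = 18 + 24276 = 24294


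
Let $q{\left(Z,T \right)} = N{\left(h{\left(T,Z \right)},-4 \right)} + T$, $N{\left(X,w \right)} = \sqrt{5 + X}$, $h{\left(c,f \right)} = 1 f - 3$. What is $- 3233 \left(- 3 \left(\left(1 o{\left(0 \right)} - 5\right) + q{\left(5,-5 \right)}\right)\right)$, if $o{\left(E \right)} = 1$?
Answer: $-87291 + 9699 \sqrt{7} \approx -61630.0$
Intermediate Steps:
$h{\left(c,f \right)} = -3 + f$ ($h{\left(c,f \right)} = f - 3 = -3 + f$)
$q{\left(Z,T \right)} = T + \sqrt{2 + Z}$ ($q{\left(Z,T \right)} = \sqrt{5 + \left(-3 + Z\right)} + T = \sqrt{2 + Z} + T = T + \sqrt{2 + Z}$)
$- 3233 \left(- 3 \left(\left(1 o{\left(0 \right)} - 5\right) + q{\left(5,-5 \right)}\right)\right) = - 3233 \left(- 3 \left(\left(1 \cdot 1 - 5\right) - \left(5 - \sqrt{2 + 5}\right)\right)\right) = - 3233 \left(- 3 \left(\left(1 - 5\right) - \left(5 - \sqrt{7}\right)\right)\right) = - 3233 \left(- 3 \left(-4 - \left(5 - \sqrt{7}\right)\right)\right) = - 3233 \left(- 3 \left(-9 + \sqrt{7}\right)\right) = - 3233 \left(27 - 3 \sqrt{7}\right) = -87291 + 9699 \sqrt{7}$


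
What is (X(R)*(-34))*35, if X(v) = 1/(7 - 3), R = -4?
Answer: -595/2 ≈ -297.50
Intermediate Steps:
X(v) = 1/4
(X(R)*(-34))*35 = ((1/4)*(-34))*35 = -17/2*35 = -595/2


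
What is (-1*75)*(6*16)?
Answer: -7200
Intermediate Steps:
(-1*75)*(6*16) = -75*96 = -7200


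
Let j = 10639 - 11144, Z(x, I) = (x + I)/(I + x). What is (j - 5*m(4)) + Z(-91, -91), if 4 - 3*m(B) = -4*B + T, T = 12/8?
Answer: -3209/6 ≈ -534.83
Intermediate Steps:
Z(x, I) = 1 (Z(x, I) = (I + x)/(I + x) = 1)
T = 3/2 (T = 12*(⅛) = 3/2 ≈ 1.5000)
j = -505
m(B) = ⅚ + 4*B/3 (m(B) = 4/3 - (-4*B + 3/2)/3 = 4/3 - (3/2 - 4*B)/3 = 4/3 + (-½ + 4*B/3) = ⅚ + 4*B/3)
(j - 5*m(4)) + Z(-91, -91) = (-505 - 5*(⅚ + (4/3)*4)) + 1 = (-505 - 5*(⅚ + 16/3)) + 1 = (-505 - 5*37/6) + 1 = (-505 - 185/6) + 1 = -3215/6 + 1 = -3209/6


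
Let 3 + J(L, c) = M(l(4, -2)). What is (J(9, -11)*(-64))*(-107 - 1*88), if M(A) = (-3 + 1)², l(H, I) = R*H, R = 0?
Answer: 12480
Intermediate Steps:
l(H, I) = 0 (l(H, I) = 0*H = 0)
M(A) = 4 (M(A) = (-2)² = 4)
J(L, c) = 1 (J(L, c) = -3 + 4 = 1)
(J(9, -11)*(-64))*(-107 - 1*88) = (1*(-64))*(-107 - 1*88) = -64*(-107 - 88) = -64*(-195) = 12480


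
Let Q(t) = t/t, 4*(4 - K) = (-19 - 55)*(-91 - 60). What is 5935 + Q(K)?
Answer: 5936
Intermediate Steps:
K = -5579/2 (K = 4 - (-19 - 55)*(-91 - 60)/4 = 4 - (-37)*(-151)/2 = 4 - ¼*11174 = 4 - 5587/2 = -5579/2 ≈ -2789.5)
Q(t) = 1
5935 + Q(K) = 5935 + 1 = 5936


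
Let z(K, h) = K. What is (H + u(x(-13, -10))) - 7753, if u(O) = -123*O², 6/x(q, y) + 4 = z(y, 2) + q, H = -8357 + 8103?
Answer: -216353/27 ≈ -8013.1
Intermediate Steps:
H = -254
x(q, y) = 6/(-4 + q + y) (x(q, y) = 6/(-4 + (y + q)) = 6/(-4 + (q + y)) = 6/(-4 + q + y))
(H + u(x(-13, -10))) - 7753 = (-254 - 123*36/(-4 - 13 - 10)²) - 7753 = (-254 - 123*(6/(-27))²) - 7753 = (-254 - 123*(6*(-1/27))²) - 7753 = (-254 - 123*(-2/9)²) - 7753 = (-254 - 123*4/81) - 7753 = (-254 - 164/27) - 7753 = -7022/27 - 7753 = -216353/27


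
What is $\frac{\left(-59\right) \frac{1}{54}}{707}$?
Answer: $- \frac{59}{38178} \approx -0.0015454$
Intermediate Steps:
$\frac{\left(-59\right) \frac{1}{54}}{707} = \frac{1}{707} \left(- \frac{59}{54}\right) = - \frac{59}{38178}$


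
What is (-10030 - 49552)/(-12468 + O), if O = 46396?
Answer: -29791/16964 ≈ -1.7561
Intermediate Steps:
(-10030 - 49552)/(-12468 + O) = (-10030 - 49552)/(-12468 + 46396) = -59582/33928 = -59582*1/33928 = -29791/16964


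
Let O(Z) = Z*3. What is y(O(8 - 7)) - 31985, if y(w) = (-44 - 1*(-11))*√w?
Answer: -31985 - 33*√3 ≈ -32042.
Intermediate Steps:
O(Z) = 3*Z
y(w) = -33*√w (y(w) = (-44 + 11)*√w = -33*√w)
y(O(8 - 7)) - 31985 = -33*√3*√(8 - 7) - 31985 = -33*√3 - 31985 = -31985 - 33*√3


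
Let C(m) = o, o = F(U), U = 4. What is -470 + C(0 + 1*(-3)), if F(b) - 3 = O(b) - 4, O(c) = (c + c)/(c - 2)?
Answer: -467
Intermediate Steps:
O(c) = 2*c/(-2 + c) (O(c) = (2*c)/(-2 + c) = 2*c/(-2 + c))
F(b) = -1 + 2*b/(-2 + b) (F(b) = 3 + (2*b/(-2 + b) - 4) = 3 + (-4 + 2*b/(-2 + b)) = -1 + 2*b/(-2 + b))
o = 3 (o = (2 + 4)/(-2 + 4) = 6/2 = (½)*6 = 3)
C(m) = 3
-470 + C(0 + 1*(-3)) = -470 + 3 = -467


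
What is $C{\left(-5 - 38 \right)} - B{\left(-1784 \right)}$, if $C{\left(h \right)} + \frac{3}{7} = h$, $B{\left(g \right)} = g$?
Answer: $\frac{12184}{7} \approx 1740.6$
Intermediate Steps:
$C{\left(h \right)} = - \frac{3}{7} + h$
$C{\left(-5 - 38 \right)} - B{\left(-1784 \right)} = \left(- \frac{3}{7} - 43\right) - -1784 = \left(- \frac{3}{7} - 43\right) + 1784 = - \frac{304}{7} + 1784 = \frac{12184}{7}$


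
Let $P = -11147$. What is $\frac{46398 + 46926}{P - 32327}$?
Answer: $- \frac{46662}{21737} \approx -2.1467$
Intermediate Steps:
$\frac{46398 + 46926}{P - 32327} = \frac{46398 + 46926}{-11147 - 32327} = \frac{93324}{-43474} = 93324 \left(- \frac{1}{43474}\right) = - \frac{46662}{21737}$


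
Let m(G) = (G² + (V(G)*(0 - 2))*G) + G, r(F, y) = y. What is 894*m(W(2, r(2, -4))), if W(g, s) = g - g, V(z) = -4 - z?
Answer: 0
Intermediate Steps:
W(g, s) = 0
m(G) = G + G² + G*(8 + 2*G) (m(G) = (G² + ((-4 - G)*(0 - 2))*G) + G = (G² + ((-4 - G)*(-2))*G) + G = (G² + (8 + 2*G)*G) + G = (G² + G*(8 + 2*G)) + G = G + G² + G*(8 + 2*G))
894*m(W(2, r(2, -4))) = 894*(3*0*(3 + 0)) = 894*(3*0*3) = 894*0 = 0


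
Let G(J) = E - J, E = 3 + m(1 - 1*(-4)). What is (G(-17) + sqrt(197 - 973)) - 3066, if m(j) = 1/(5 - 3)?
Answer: -6091/2 + 2*I*sqrt(194) ≈ -3045.5 + 27.857*I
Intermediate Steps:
m(j) = 1/2
E = 7/2 (E = 3 + 1/2 = 7/2 ≈ 3.5000)
G(J) = 7/2 - J
(G(-17) + sqrt(197 - 973)) - 3066 = ((7/2 - 1*(-17)) + sqrt(197 - 973)) - 3066 = ((7/2 + 17) + sqrt(-776)) - 3066 = (41/2 + 2*I*sqrt(194)) - 3066 = -6091/2 + 2*I*sqrt(194)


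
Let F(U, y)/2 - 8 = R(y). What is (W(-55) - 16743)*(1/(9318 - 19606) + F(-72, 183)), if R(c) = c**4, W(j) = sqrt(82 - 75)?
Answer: -386365723104579129/10288 + 23076254142303*sqrt(7)/10288 ≈ -3.7549e+13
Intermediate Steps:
W(j) = sqrt(7)
F(U, y) = 16 + 2*y**4
(W(-55) - 16743)*(1/(9318 - 19606) + F(-72, 183)) = (sqrt(7) - 16743)*(1/(9318 - 19606) + (16 + 2*183**4)) = (-16743 + sqrt(7))*(1/(-10288) + (16 + 2*1121513121)) = (-16743 + sqrt(7))*(-1/10288 + (16 + 2243026242)) = (-16743 + sqrt(7))*(-1/10288 + 2243026258) = (-16743 + sqrt(7))*(23076254142303/10288) = -386365723104579129/10288 + 23076254142303*sqrt(7)/10288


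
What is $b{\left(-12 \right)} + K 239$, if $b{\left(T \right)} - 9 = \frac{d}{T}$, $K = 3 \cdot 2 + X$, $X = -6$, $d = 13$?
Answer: $\frac{95}{12} \approx 7.9167$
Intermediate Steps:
$K = 0$ ($K = 3 \cdot 2 - 6 = 6 - 6 = 0$)
$b{\left(T \right)} = 9 + \frac{13}{T}$
$b{\left(-12 \right)} + K 239 = \left(9 + \frac{13}{-12}\right) + 0 \cdot 239 = \left(9 + 13 \left(- \frac{1}{12}\right)\right) + 0 = \left(9 - \frac{13}{12}\right) + 0 = \frac{95}{12} + 0 = \frac{95}{12}$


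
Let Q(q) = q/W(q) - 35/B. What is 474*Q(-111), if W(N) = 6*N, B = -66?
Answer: 3634/11 ≈ 330.36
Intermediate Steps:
Q(q) = 23/33 (Q(q) = q/((6*q)) - 35/(-66) = q*(1/(6*q)) - 35*(-1/66) = 1/6 + 35/66 = 23/33)
474*Q(-111) = 474*(23/33) = 3634/11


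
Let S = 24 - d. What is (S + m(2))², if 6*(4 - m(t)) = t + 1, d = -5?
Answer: 4225/4 ≈ 1056.3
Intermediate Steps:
m(t) = 23/6 - t/6 (m(t) = 4 - (t + 1)/6 = 4 - (1 + t)/6 = 4 + (-⅙ - t/6) = 23/6 - t/6)
S = 29 (S = 24 - 1*(-5) = 24 + 5 = 29)
(S + m(2))² = (29 + (23/6 - ⅙*2))² = (29 + (23/6 - ⅓))² = (29 + 7/2)² = (65/2)² = 4225/4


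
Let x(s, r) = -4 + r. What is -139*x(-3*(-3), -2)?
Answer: 834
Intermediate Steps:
-139*x(-3*(-3), -2) = -139*(-4 - 2) = -139*(-6) = 834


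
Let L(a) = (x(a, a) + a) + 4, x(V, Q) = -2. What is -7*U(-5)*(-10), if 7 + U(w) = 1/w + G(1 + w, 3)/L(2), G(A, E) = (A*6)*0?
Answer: -504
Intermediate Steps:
G(A, E) = 0 (G(A, E) = (6*A)*0 = 0)
L(a) = 2 + a (L(a) = (-2 + a) + 4 = 2 + a)
U(w) = -7 + 1/w (U(w) = -7 + (1/w + 0/(2 + 2)) = -7 + (1/w + 0/4) = -7 + (1/w + 0*(¼)) = -7 + (1/w + 0) = -7 + 1/w)
-7*U(-5)*(-10) = -7*(-7 + 1/(-5))*(-10) = -7*(-7 - ⅕)*(-10) = -7*(-36/5)*(-10) = (252/5)*(-10) = -504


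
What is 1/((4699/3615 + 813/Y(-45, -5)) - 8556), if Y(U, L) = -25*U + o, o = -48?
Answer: -1297785/11101181854 ≈ -0.00011691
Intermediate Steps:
Y(U, L) = -48 - 25*U (Y(U, L) = -25*U - 48 = -48 - 25*U)
1/((4699/3615 + 813/Y(-45, -5)) - 8556) = 1/((4699/3615 + 813/(-48 - 25*(-45))) - 8556) = 1/((4699*(1/3615) + 813/(-48 + 1125)) - 8556) = 1/((4699/3615 + 813/1077) - 8556) = 1/((4699/3615 + 813*(1/1077)) - 8556) = 1/((4699/3615 + 271/359) - 8556) = 1/(2666606/1297785 - 8556) = 1/(-11101181854/1297785) = -1297785/11101181854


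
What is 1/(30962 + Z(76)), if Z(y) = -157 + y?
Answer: 1/30881 ≈ 3.2382e-5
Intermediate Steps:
1/(30962 + Z(76)) = 1/(30962 + (-157 + 76)) = 1/(30962 - 81) = 1/30881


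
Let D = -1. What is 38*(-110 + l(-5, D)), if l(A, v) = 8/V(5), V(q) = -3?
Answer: -12844/3 ≈ -4281.3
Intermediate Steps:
l(A, v) = -8/3 (l(A, v) = 8/(-3) = 8*(-⅓) = -8/3)
38*(-110 + l(-5, D)) = 38*(-110 - 8/3) = 38*(-338/3) = -12844/3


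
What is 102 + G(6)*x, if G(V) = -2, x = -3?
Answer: 108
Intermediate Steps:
102 + G(6)*x = 102 - 2*(-3) = 102 + 6 = 108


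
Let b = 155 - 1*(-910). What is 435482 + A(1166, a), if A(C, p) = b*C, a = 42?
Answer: 1677272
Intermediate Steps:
b = 1065 (b = 155 + 910 = 1065)
A(C, p) = 1065*C
435482 + A(1166, a) = 435482 + 1065*1166 = 435482 + 1241790 = 1677272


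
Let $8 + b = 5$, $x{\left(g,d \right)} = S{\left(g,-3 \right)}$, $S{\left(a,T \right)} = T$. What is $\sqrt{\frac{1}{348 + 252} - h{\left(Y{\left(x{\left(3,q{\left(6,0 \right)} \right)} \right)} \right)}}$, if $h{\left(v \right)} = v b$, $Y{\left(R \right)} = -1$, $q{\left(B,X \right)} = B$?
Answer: $\frac{i \sqrt{10794}}{60} \approx 1.7316 i$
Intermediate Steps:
$x{\left(g,d \right)} = -3$
$b = -3$ ($b = -8 + 5 = -3$)
$h{\left(v \right)} = - 3 v$ ($h{\left(v \right)} = v \left(-3\right) = - 3 v$)
$\sqrt{\frac{1}{348 + 252} - h{\left(Y{\left(x{\left(3,q{\left(6,0 \right)} \right)} \right)} \right)}} = \sqrt{\frac{1}{348 + 252} - \left(-3\right) \left(-1\right)} = \sqrt{\frac{1}{600} - 3} = \sqrt{- \frac{1799}{600}} = \frac{i \sqrt{10794}}{60}$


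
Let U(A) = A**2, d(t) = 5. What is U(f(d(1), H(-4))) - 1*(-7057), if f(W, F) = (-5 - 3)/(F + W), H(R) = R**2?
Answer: 3112201/441 ≈ 7057.1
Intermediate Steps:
f(W, F) = -8/(F + W)
U(f(d(1), H(-4))) - 1*(-7057) = (-8/((-4)**2 + 5))**2 - 1*(-7057) = (-8/(16 + 5))**2 + 7057 = (-8/21)**2 + 7057 = 64/441 + 7057 = 3112201/441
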